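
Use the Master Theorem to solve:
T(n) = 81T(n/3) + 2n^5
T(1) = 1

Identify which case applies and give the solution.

a=81, b=3, f(n)=2n^5. log_3(81) = 4. Since c=5 > 4 and the regularity condition holds (81(n/3)^5 = (81/3^5)n^5 with 81/3^5 < 1), Case 3 applies: T(n) = Θ(f(n)) = O(n^5).

Answer: O(n^5) - Case 3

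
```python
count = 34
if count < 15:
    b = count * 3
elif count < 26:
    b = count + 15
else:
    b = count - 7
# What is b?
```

Trace:
`count = 34` → count = 34
`if count < 15: ...` → count < 15 is False, count < 26 is False, take else branch → b = 27
So b = 27

Answer: 27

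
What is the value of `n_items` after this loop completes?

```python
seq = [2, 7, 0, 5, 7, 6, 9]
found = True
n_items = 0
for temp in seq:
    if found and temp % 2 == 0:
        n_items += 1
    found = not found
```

Count even values at even positions
`n_items` takes the values: 0 → 1 → 2

Answer: 2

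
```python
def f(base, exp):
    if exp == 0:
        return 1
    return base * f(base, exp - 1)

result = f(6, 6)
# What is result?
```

f(6, 6) = 6 * 6 * 6 * 6 * 6 * 6 = 46656

Answer: 46656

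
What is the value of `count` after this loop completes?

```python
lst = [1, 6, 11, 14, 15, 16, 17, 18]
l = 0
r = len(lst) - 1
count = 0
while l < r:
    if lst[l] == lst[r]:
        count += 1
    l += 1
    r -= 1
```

Count matching pairs from ends
`count` takes the values: 0

Answer: 0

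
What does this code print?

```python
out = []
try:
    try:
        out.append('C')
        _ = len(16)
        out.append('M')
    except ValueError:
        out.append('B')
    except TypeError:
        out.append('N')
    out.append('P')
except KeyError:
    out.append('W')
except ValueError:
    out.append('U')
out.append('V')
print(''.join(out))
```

Execution trace: 'C' (inner try body) → 'N' (inner except TypeError) → 'P' (try body, no exception) → 'V' (after the try/except). Output: CNPV

Answer: CNPV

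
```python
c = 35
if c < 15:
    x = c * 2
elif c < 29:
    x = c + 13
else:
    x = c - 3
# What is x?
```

Trace:
`c = 35` → c = 35
`if c < 15: ...` → c < 15 is False, c < 29 is False, take else branch → x = 32
So x = 32

Answer: 32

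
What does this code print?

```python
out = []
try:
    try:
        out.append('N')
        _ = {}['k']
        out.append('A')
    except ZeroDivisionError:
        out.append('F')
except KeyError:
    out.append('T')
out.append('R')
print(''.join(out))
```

Execution trace: 'N' (try body) → 'T' (outer except KeyError) → 'R' (after the try/except). Output: NTR

Answer: NTR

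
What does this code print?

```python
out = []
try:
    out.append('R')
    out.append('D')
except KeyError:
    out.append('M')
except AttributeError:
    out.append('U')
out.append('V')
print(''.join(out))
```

Execution trace: 'R' (try body) → 'D' (try body, no exception) → 'V' (after the try/except). Output: RDV

Answer: RDV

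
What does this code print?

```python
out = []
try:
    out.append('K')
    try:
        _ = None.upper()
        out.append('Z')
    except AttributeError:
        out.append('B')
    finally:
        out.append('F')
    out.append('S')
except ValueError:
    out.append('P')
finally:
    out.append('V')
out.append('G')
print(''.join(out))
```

Execution trace: 'K' (try body) → 'B' (inner except AttributeError) → 'F' (inner finally) → 'S' (try body, no exception) → 'V' (finally) → 'G' (after the try/except). Output: KBFSVG

Answer: KBFSVG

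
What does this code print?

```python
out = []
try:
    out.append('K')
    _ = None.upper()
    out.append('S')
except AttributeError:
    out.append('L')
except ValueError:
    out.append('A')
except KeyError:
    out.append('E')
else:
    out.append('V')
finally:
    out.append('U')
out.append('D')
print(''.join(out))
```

Execution trace: 'K' (try body) → 'L' (except AttributeError) → 'U' (finally) → 'D' (after the try/except). Output: KLUD

Answer: KLUD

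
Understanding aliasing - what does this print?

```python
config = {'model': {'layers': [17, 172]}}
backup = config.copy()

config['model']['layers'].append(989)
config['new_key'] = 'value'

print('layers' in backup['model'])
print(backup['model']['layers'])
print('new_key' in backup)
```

Key concept: shallow copy gotcha with nested dict.
Step by step:
`config = {'model': {'layers': [17, 172]}}` → config = {'model': {'layers': [17, 172]}}
`backup = config.copy()` → backup = {'model': {'layers': [17, 172]}}
`config['model']['layers'].append(989)` → config = {'model': {'layers': [17, 172, 989]}}; backup = {'model': {'layers': [17, 172, 989]}}
`config['new_key'] = 'value'` → config = {'model': {'layers': [17, 172, 989]}, 'new_key': 'value'}
`print('layers' in backup['model'])` → prints True
`print(backup['model']['layers'])` → prints [17, 172, 989]
`print('new_key' in backup)` → prints False

Answer:
True
[17, 172, 989]
False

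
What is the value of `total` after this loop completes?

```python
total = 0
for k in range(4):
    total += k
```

Sum of 0 to 3 = 6
`total` takes the values: 0 → 1 → 3 → 6

Answer: 6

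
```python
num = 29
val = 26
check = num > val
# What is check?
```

Trace:
`num = 29` → num = 29
`val = 26` → val = 26
`check = num > val` → check = True
So check = True

Answer: True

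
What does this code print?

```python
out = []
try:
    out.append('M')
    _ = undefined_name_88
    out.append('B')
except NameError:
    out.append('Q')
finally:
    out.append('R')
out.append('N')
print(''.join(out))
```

Execution trace: 'M' (try body) → 'Q' (except NameError) → 'R' (finally) → 'N' (after the try/except). Output: MQRN

Answer: MQRN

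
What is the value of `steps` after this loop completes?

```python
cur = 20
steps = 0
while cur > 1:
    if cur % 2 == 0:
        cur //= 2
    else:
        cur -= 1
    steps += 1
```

Steps to reduce 20 to 1
`steps` takes the values: 0 → 1 → 2 → 3 → 4 → 5

Answer: 5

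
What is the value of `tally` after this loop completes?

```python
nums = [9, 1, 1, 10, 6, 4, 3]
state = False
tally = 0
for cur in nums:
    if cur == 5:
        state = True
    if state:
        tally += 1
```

Count elements after first 5 in [9, 1, 1, 10, 6, 4, 3]
`tally` takes the values: 0

Answer: 0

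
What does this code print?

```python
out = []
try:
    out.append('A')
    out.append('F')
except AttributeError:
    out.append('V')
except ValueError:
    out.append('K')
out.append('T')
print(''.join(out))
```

Execution trace: 'A' (try body) → 'F' (try body, no exception) → 'T' (after the try/except). Output: AFT

Answer: AFT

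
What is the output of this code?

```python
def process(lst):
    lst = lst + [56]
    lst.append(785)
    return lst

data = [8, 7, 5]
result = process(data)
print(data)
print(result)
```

Key concept: rebinding parameter vs mutation.
Step by step:
`data = [8, 7, 5]` → data = [8, 7, 5]
`result = process(data)` → result = [8, 7, 5, 56, 785]
`print(data)` → prints [8, 7, 5]
`print(result)` → prints [8, 7, 5, 56, 785]

Answer:
[8, 7, 5]
[8, 7, 5, 56, 785]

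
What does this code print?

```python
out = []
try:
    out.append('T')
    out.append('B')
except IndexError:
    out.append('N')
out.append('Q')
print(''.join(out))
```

Execution trace: 'T' (try body) → 'B' (try body, no exception) → 'Q' (after the try/except). Output: TBQ

Answer: TBQ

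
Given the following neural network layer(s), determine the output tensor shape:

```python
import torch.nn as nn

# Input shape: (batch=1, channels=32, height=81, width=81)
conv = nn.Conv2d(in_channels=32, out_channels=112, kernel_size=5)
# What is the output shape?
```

Input: (1, 32, 81, 81) -> Output: (1, 112, 77, 77)

Answer: (1, 112, 77, 77)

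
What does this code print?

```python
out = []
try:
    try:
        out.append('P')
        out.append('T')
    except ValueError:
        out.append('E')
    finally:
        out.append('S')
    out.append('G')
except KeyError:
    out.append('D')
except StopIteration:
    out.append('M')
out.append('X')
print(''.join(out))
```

Execution trace: 'P' (inner try body) → 'T' (inner try body, no exception) → 'S' (inner finally) → 'G' (try body, no exception) → 'X' (after the try/except). Output: PTSGX

Answer: PTSGX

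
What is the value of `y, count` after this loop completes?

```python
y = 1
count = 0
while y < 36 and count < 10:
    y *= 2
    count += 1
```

Double until >= 36 or 10 iterations
`y, count` takes the values: (1, 0) → (2, 0) → (2, 1) → (4, 1) → (4, 2) → (8, 2) → (8, 3) → (16, 3) → (16, 4) → (32, 4) → (32, 5) → (64, 5) → (64, 6)

Answer: 64, 6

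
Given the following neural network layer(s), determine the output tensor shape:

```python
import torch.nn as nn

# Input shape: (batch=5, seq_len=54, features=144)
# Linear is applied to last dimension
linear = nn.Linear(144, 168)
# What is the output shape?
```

Input: (5, 54, 144) -> Output: (5, 54, 168)

Answer: (5, 54, 168)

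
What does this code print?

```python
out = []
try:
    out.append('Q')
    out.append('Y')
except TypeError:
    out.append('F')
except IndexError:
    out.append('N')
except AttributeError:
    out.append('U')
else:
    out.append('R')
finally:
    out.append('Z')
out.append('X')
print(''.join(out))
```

Execution trace: 'Q' (try body) → 'Y' (try body, no exception) → 'R' (else) → 'Z' (finally) → 'X' (after the try/except). Output: QYRZX

Answer: QYRZX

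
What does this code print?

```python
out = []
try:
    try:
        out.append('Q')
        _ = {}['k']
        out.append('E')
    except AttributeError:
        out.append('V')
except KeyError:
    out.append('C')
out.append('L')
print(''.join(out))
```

Execution trace: 'Q' (try body) → 'C' (outer except KeyError) → 'L' (after the try/except). Output: QCL

Answer: QCL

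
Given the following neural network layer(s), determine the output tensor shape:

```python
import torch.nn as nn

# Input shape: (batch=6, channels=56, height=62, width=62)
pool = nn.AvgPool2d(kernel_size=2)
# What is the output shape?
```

Input: (6, 56, 62, 62) -> Output: (6, 56, 31, 31)

Answer: (6, 56, 31, 31)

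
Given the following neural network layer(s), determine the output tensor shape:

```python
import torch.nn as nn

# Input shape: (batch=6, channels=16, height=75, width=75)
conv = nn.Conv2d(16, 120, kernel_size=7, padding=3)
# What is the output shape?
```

Input: (6, 16, 75, 75) -> Output: (6, 120, 75, 75)

Answer: (6, 120, 75, 75)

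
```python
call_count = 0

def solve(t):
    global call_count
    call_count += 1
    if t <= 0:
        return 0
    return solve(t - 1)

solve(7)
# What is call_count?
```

Linear recursion stepping by 1: 8 calls from t=7 down to ≤0.

Answer: 8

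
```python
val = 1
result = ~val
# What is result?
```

Trace:
`val = 1` → val = 1
`result = ~val` → result = -2
So result = -2

Answer: -2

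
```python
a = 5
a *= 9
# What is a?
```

Trace:
`a = 5` → a = 5
`a *= 9` → a = 45
So a = 45

Answer: 45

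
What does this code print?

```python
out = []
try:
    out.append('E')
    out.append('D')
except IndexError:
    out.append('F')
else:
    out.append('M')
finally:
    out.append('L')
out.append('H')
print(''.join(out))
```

Execution trace: 'E' (try body) → 'D' (try body, no exception) → 'M' (else) → 'L' (finally) → 'H' (after the try/except). Output: EDMLH

Answer: EDMLH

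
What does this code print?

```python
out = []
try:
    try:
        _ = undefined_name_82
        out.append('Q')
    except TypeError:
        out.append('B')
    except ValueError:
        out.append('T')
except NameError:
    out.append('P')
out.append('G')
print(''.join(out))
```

Execution trace: 'P' (outer except NameError) → 'G' (after the try/except). Output: PG

Answer: PG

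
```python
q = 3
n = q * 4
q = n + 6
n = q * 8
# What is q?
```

Trace:
`q = 3` → q = 3
`n = q * 4` → n = 12
`q = n + 6` → q = 18
`n = q * 8` → n = 144
So q = 18

Answer: 18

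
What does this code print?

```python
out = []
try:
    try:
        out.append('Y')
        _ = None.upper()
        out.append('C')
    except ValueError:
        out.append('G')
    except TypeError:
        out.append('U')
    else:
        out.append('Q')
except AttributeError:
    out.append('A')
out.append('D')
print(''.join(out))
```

Execution trace: 'Y' (try body) → 'A' (outer except AttributeError) → 'D' (after the try/except). Output: YAD

Answer: YAD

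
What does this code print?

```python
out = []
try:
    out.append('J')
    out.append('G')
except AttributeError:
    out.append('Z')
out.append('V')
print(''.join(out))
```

Execution trace: 'J' (try body) → 'G' (try body, no exception) → 'V' (after the try/except). Output: JGV

Answer: JGV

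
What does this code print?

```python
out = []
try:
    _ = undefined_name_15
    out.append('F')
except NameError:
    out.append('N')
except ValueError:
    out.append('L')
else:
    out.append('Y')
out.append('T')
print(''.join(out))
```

Execution trace: 'N' (except NameError) → 'T' (after the try/except). Output: NT

Answer: NT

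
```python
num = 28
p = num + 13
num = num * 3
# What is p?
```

Trace:
`num = 28` → num = 28
`p = num + 13` → p = 41
`num = num * 3` → num = 84
So p = 41

Answer: 41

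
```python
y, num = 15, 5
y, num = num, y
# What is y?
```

Trace:
`y, num = 15, 5` → y = 15; num = 5
`y, num = num, y` → y = 5; num = 15
So y = 5

Answer: 5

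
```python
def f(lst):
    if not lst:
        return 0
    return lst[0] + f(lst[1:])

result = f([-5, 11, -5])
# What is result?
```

(-5) + 11 + (-5) + 0 = 1

Answer: 1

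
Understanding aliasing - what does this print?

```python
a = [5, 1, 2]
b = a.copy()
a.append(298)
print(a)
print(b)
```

Key concept: list.copy() creates independent copy.
Step by step:
`a = [5, 1, 2]` → a = [5, 1, 2]
`b = a.copy()` → b = [5, 1, 2]
`a.append(298)` → a = [5, 1, 2, 298]
`print(a)` → prints [5, 1, 2, 298]
`print(b)` → prints [5, 1, 2]

Answer:
[5, 1, 2, 298]
[5, 1, 2]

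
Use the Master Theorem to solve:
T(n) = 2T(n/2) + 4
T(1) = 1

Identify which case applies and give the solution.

a=2, b=2, f(n)=4. log_2(2) = 1. Since c=0 < 1, Case 1 applies: T(n) = Θ(n^log_b(a)) = O(n).

Answer: O(n) - Case 1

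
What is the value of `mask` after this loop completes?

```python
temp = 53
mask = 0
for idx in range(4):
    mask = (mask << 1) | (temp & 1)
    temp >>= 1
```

Reverse lowest 4 bits of 53
`mask` takes the values: 0 → 1 → 2 → 5 → 10

Answer: 10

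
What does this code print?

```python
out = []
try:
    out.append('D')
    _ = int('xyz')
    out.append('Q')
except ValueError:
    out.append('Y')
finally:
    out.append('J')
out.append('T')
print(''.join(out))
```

Execution trace: 'D' (try body) → 'Y' (except ValueError) → 'J' (finally) → 'T' (after the try/except). Output: DYJT

Answer: DYJT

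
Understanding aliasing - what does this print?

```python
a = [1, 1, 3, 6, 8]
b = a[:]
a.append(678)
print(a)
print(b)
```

Key concept: slice [:] creates copy.
Step by step:
`a = [1, 1, 3, 6, 8]` → a = [1, 1, 3, 6, 8]
`b = a[:]` → b = [1, 1, 3, 6, 8]
`a.append(678)` → a = [1, 1, 3, 6, 8, 678]
`print(a)` → prints [1, 1, 3, 6, 8, 678]
`print(b)` → prints [1, 1, 3, 6, 8]

Answer:
[1, 1, 3, 6, 8, 678]
[1, 1, 3, 6, 8]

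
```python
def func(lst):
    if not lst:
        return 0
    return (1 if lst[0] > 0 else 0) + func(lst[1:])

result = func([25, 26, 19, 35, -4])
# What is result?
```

Count of positive elements in [25, 26, 19, 35, -4] = 4

Answer: 4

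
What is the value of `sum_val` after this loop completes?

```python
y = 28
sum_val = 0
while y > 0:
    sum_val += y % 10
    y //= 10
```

Sum digits of 28
`sum_val` takes the values: 0 → 8 → 10

Answer: 10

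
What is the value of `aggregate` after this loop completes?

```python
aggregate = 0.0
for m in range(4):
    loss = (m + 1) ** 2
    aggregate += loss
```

Sum of squared losses 1² + 2² + ... + 4²
`aggregate` takes the values: 0.0 → 1.0 → 5.0 → 14.0 → 30.0

Answer: 30.0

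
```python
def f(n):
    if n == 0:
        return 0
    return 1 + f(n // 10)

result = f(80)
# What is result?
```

Count of digits of 80: 2

Answer: 2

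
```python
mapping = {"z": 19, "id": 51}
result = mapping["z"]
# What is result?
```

Trace:
`mapping = {"z": 19, "id": 51}` → mapping = {'z': 19, 'id': 51}
`result = mapping["z"]` → result = 19
So result = 19

Answer: 19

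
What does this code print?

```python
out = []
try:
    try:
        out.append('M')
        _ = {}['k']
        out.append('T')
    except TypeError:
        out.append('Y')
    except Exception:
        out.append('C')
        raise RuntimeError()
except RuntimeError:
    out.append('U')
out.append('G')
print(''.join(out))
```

Execution trace: 'M' (inner try body) → 'C' (inner except Exception) → 'U' (outer except RuntimeError) → 'G' (after the try/except). Output: MCUG

Answer: MCUG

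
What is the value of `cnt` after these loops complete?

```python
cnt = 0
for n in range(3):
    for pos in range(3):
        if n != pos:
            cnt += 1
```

3² - 3 (exclude diagonal)
`cnt` takes the values: 0 → 1 → 2 → 3 → 4 → 5 → 6

Answer: 6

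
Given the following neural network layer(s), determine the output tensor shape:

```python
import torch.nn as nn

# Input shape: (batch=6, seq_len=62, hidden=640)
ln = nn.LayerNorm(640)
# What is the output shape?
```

Input: (6, 62, 640) -> Output: (6, 62, 640)

Answer: (6, 62, 640)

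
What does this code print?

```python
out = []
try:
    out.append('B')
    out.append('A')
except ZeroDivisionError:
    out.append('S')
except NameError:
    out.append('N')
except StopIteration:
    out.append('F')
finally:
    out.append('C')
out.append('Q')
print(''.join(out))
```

Execution trace: 'B' (try body) → 'A' (try body, no exception) → 'C' (finally) → 'Q' (after the try/except). Output: BACQ

Answer: BACQ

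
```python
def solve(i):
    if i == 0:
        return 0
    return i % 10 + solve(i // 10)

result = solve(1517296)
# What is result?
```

Sum of digits of 1517296: 6 + 9 + 2 + 7 + 1 + 5 + 1 = 31

Answer: 31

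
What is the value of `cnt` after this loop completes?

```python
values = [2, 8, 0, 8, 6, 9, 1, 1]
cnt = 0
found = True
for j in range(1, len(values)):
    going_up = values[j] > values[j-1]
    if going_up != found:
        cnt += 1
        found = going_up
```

Count direction changes in [2, 8, 0, 8, 6, 9, 1, 1]
`cnt` takes the values: 0 → 1 → 2 → 3 → 4 → 5

Answer: 5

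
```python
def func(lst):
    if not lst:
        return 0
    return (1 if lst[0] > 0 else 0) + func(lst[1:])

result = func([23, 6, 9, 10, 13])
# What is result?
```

Count of positive elements in [23, 6, 9, 10, 13] = 5

Answer: 5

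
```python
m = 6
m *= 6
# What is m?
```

Trace:
`m = 6` → m = 6
`m *= 6` → m = 36
So m = 36

Answer: 36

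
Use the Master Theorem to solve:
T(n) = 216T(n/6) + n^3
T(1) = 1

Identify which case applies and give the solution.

a=216, b=6, f(n)=n^3. log_6(216) = 3. Since c=3 = 3, Case 2 applies: T(n) = Θ(n^log_b(a) · log n) = O(n^3 log n).

Answer: O(n^3 log n) - Case 2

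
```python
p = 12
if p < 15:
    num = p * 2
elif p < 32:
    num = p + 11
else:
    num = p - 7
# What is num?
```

Trace:
`p = 12` → p = 12
`if p < 15: ...` → p < 15 is True → num = 24
So num = 24

Answer: 24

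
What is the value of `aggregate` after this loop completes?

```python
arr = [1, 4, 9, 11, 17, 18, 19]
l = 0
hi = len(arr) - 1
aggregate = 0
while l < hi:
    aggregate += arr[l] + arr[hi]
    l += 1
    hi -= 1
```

Sum of pairs from ends
`aggregate` takes the values: 0 → 20 → 42 → 68

Answer: 68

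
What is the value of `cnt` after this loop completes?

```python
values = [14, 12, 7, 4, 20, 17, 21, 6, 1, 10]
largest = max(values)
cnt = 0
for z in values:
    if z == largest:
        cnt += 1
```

Count of max value 21 in [14, 12, 7, 4, 20, 17, 21, 6, 1, 10]
`cnt` takes the values: 0 → 1

Answer: 1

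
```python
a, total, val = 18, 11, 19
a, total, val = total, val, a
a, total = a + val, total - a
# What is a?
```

Trace:
`a, total, val = 18, 11, 19` → a = 18; total = 11; val = 19
`a, total, val = total, val, a` → a = 11; total = 19; val = 18
`a, total = a + val, total - a` → a = 29; total = 8
So a = 29

Answer: 29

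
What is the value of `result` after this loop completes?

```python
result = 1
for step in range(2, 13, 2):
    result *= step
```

Product of even numbers 2 to 12
`result` takes the values: 1 → 2 → 8 → 48 → 384 → 3840 → 46080

Answer: 46080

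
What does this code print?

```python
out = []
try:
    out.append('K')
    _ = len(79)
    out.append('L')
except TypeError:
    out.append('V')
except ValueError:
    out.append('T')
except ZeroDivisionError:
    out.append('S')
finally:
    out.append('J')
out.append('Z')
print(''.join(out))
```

Execution trace: 'K' (try body) → 'V' (except TypeError) → 'J' (finally) → 'Z' (after the try/except). Output: KVJZ

Answer: KVJZ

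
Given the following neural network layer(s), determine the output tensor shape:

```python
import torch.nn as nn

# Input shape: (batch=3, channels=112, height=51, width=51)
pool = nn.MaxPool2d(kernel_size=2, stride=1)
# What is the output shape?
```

Input: (3, 112, 51, 51) -> Output: (3, 112, 50, 50)

Answer: (3, 112, 50, 50)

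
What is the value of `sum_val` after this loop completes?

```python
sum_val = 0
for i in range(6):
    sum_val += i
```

Sum of 0 to 5 = 15
`sum_val` takes the values: 0 → 1 → 3 → 6 → 10 → 15

Answer: 15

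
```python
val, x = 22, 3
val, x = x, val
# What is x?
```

Trace:
`val, x = 22, 3` → val = 22; x = 3
`val, x = x, val` → val = 3; x = 22
So x = 22

Answer: 22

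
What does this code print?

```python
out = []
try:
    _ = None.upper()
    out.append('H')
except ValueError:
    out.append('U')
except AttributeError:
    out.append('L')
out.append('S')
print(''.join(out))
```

Execution trace: 'L' (except AttributeError) → 'S' (after the try/except). Output: LS

Answer: LS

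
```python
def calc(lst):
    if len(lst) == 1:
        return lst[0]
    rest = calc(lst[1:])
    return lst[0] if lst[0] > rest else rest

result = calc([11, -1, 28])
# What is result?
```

Recursive max over [11, -1, 28] = 28

Answer: 28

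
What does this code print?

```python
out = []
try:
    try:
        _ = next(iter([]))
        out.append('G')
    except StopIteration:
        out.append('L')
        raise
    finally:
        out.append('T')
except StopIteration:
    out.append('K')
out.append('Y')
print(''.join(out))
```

Execution trace: 'L' (inner except StopIteration) → 'T' (inner finally) → 'K' (outer except StopIteration) → 'Y' (after the try/except). Output: LTKY

Answer: LTKY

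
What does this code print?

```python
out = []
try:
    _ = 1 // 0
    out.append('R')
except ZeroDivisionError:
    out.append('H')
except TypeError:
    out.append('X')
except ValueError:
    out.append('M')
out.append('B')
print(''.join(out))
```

Execution trace: 'H' (except ZeroDivisionError) → 'B' (after the try/except). Output: HB

Answer: HB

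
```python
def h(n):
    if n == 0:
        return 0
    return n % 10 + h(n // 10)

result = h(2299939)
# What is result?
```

Sum of digits of 2299939: 9 + 3 + 9 + 9 + 9 + 2 + 2 = 43

Answer: 43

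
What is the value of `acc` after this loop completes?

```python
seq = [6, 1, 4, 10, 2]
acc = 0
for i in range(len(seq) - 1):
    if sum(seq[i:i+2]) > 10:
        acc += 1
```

Count windows with sum > 10
`acc` takes the values: 0 → 1 → 2

Answer: 2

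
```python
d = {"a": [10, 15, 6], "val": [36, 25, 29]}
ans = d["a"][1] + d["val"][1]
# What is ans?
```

Trace:
`d = {"a": [10, 15, 6], "val": [36, 25, 29]}` → d = {'a': [10, 15, 6], 'val': [36, 25, 29]}
`ans = d["a"][1] + d["val"][1]` → ans = 40
So ans = 40

Answer: 40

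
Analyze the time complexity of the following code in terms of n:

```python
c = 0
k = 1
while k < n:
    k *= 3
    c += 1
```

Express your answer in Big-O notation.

Each loop level contributes: log n. Multiplying the contributions gives O(log n).

Answer: O(log n)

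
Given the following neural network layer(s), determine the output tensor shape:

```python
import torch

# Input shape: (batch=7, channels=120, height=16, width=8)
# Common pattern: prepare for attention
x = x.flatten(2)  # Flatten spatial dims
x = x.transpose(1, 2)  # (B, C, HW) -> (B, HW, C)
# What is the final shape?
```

Input: (7, 120, 16, 8) -> after flatten(2): (7, 120, 128) -> Output: (7, 128, 120)

Answer: (7, 128, 120)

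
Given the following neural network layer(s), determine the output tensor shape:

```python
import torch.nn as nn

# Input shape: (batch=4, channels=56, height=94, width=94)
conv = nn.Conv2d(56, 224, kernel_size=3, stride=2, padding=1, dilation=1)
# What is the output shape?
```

Input: (4, 56, 94, 94) -> Output: (4, 224, 47, 47)

Answer: (4, 224, 47, 47)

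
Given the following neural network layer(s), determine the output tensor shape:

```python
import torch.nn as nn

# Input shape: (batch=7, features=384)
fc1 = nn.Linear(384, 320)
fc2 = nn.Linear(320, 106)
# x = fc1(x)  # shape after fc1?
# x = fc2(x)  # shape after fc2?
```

Input: (7, 384) -> after fc1: (7, 320) -> Output: (7, 106)

Answer: (7, 106)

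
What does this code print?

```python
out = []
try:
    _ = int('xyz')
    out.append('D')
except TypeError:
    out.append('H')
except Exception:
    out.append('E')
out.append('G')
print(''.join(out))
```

Execution trace: 'E' (except Exception) → 'G' (after the try/except). Output: EG

Answer: EG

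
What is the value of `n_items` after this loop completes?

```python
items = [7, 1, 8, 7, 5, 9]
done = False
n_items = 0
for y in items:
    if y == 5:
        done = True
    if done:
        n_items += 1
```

Count elements after first 5 in [7, 1, 8, 7, 5, 9]
`n_items` takes the values: 0 → 1 → 2

Answer: 2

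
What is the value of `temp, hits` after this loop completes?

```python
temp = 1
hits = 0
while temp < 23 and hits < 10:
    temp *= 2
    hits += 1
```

Double until >= 23 or 10 iterations
`temp, hits` takes the values: (1, 0) → (2, 0) → (2, 1) → (4, 1) → (4, 2) → (8, 2) → (8, 3) → (16, 3) → (16, 4) → (32, 4) → (32, 5)

Answer: 32, 5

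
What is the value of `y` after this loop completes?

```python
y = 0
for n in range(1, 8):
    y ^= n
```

XOR of 1 to 7
`y` takes the values: 0 → 1 → 3 → 0 → 4 → 1 → 7 → 0

Answer: 0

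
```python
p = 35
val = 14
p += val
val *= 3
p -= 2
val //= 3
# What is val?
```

Trace:
`p = 35` → p = 35
`val = 14` → val = 14
`p += val` → p = 49
`val *= 3` → val = 42
`p -= 2` → p = 47
`val //= 3` → val = 14
So val = 14

Answer: 14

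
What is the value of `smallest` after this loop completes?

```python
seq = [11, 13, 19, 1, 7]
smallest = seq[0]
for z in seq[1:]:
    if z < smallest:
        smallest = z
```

Minimum of [11, 13, 19, 1, 7]
`smallest` takes the values: 11 → 1

Answer: 1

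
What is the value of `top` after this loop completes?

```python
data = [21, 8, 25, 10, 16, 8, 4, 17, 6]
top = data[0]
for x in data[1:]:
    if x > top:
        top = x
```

Maximum of [21, 8, 25, 10, 16, 8, 4, 17, 6]
`top` takes the values: 21 → 25

Answer: 25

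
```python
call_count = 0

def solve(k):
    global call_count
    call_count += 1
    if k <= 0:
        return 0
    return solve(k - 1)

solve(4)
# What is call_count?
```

Linear recursion stepping by 1: 5 calls from k=4 down to ≤0.

Answer: 5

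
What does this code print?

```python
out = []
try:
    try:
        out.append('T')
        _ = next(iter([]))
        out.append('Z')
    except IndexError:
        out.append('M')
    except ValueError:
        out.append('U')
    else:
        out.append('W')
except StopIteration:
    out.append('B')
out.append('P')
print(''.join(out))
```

Execution trace: 'T' (inner try body) → 'B' (outer except StopIteration) → 'P' (after the try/except). Output: TBP

Answer: TBP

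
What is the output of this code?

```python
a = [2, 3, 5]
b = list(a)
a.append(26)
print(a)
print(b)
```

Key concept: list() constructor creates copy.
Step by step:
`a = [2, 3, 5]` → a = [2, 3, 5]
`b = list(a)` → b = [2, 3, 5]
`a.append(26)` → a = [2, 3, 5, 26]
`print(a)` → prints [2, 3, 5, 26]
`print(b)` → prints [2, 3, 5]

Answer:
[2, 3, 5, 26]
[2, 3, 5]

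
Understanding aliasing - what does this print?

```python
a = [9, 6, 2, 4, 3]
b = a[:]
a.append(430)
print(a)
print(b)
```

Key concept: slice [:] creates copy.
Step by step:
`a = [9, 6, 2, 4, 3]` → a = [9, 6, 2, 4, 3]
`b = a[:]` → b = [9, 6, 2, 4, 3]
`a.append(430)` → a = [9, 6, 2, 4, 3, 430]
`print(a)` → prints [9, 6, 2, 4, 3, 430]
`print(b)` → prints [9, 6, 2, 4, 3]

Answer:
[9, 6, 2, 4, 3, 430]
[9, 6, 2, 4, 3]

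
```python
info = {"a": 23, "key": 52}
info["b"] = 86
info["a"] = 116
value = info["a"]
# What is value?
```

Trace:
`info = {"a": 23, "key": 52}` → info = {'a': 23, 'key': 52}
`info["b"] = 86` → info = {'a': 23, 'key': 52, 'b': 86}
`info["a"] = 116` → info = {'a': 116, 'key': 52, 'b': 86}
`value = info["a"]` → value = 116
So value = 116

Answer: 116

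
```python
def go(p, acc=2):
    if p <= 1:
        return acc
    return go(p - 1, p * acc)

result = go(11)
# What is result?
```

Accumulator trace (n, acc): (11, 2) -> (10, 22) -> (9, 220) -> (8, 1980) -> (7, 15840) -> (6, 110880) -> (5, 665280) -> (4, 3326400) -> (3, 13305600) -> (2, 39916800) -> (1, 79833600) -> return 79833600

Answer: 79833600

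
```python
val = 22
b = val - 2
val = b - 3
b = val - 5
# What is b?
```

Trace:
`val = 22` → val = 22
`b = val - 2` → b = 20
`val = b - 3` → val = 17
`b = val - 5` → b = 12
So b = 12

Answer: 12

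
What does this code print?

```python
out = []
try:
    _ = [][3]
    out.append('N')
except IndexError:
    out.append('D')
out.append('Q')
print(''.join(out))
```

Execution trace: 'D' (except IndexError) → 'Q' (after the try/except). Output: DQ

Answer: DQ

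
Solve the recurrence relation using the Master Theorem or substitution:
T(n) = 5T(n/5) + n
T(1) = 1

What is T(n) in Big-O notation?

By Master Theorem: a=5, b=5, f(n)=n. Since log_5(5) = 1 and f(n) = Θ(n^1), Case 2 applies. T(n) = O(n log n).

Answer: O(n log n)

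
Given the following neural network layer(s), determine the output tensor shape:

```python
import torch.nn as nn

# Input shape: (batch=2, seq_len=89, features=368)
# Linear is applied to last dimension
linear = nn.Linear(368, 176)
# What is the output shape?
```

Input: (2, 89, 368) -> Output: (2, 89, 176)

Answer: (2, 89, 176)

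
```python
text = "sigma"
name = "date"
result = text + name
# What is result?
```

Trace:
`text = "sigma"` → text = 'sigma'
`name = "date"` → name = 'date'
`result = text + name` → result = 'sigmadate'
So result = 'sigmadate'

Answer: 'sigmadate'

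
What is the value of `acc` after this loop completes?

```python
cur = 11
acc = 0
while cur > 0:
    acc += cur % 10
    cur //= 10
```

Sum digits of 11
`acc` takes the values: 0 → 1 → 2

Answer: 2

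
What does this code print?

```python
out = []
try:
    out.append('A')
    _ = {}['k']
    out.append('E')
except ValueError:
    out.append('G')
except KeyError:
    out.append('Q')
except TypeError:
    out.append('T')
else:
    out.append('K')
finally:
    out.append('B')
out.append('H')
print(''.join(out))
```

Execution trace: 'A' (try body) → 'Q' (except KeyError) → 'B' (finally) → 'H' (after the try/except). Output: AQBH

Answer: AQBH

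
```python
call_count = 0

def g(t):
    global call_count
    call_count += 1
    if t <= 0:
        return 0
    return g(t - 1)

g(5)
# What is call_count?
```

Linear recursion stepping by 1: 6 calls from t=5 down to ≤0.

Answer: 6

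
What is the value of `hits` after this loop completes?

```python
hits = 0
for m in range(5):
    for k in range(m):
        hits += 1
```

Triangle number: 0+1+2+...+4
`hits` takes the values: 0 → 1 → 2 → 3 → 4 → 5 → 6 → 7 → 8 → 9 → 10

Answer: 10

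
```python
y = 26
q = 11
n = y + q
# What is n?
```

Trace:
`y = 26` → y = 26
`q = 11` → q = 11
`n = y + q` → n = 37
So n = 37

Answer: 37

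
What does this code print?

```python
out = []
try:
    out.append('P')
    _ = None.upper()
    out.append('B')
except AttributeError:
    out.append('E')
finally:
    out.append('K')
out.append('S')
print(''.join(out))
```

Execution trace: 'P' (try body) → 'E' (except AttributeError) → 'K' (finally) → 'S' (after the try/except). Output: PEKS

Answer: PEKS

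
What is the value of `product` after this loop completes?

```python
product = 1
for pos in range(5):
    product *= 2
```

2^5 = 32
`product` takes the values: 1 → 2 → 4 → 8 → 16 → 32

Answer: 32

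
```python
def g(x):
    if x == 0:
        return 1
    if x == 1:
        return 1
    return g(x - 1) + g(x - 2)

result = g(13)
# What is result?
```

Build up from base cases: g(0)=1, g(1)=1, g(2)=2, g(3)=3, g(4)=5, g(5)=8, g(6)=13, ..., g(13)=377

Answer: 377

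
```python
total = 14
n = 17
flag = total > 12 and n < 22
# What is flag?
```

Trace:
`total = 14` → total = 14
`n = 17` → n = 17
`flag = total > 12 and n < 22` → flag = True
So flag = True

Answer: True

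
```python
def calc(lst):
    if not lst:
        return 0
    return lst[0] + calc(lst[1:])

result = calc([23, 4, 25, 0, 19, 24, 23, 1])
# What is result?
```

23 + 4 + 25 + 0 + 19 + 24 + 23 + 1 + 0 = 119

Answer: 119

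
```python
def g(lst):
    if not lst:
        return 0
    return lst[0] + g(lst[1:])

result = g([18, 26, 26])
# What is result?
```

18 + 26 + 26 + 0 = 70

Answer: 70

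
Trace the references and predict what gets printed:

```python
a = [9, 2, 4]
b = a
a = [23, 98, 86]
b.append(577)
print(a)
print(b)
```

Key concept: rebinding vs mutation: a is rebound to a new list, b still points at the original.
Step by step:
`a = [9, 2, 4]` → a = [9, 2, 4]
`b = a` → b = [9, 2, 4] (same object as a)
`a = [23, 98, 86]` → a = [23, 98, 86]
`b.append(577)` → b = [9, 2, 4, 577]
`print(a)` → prints [23, 98, 86]
`print(b)` → prints [9, 2, 4, 577]

Answer:
[23, 98, 86]
[9, 2, 4, 577]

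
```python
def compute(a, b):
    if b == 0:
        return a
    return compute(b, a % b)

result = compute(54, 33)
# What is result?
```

compute(54, 33) -> compute(33, 21) -> compute(21, 12) -> compute(12, 9) -> compute(9, 3) -> compute(3, 0) -> 3

Answer: 3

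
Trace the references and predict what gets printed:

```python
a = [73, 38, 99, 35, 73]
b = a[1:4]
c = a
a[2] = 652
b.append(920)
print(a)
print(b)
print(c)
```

Key concept: slice vs alias.
Step by step:
`a = [73, 38, 99, 35, 73]` → a = [73, 38, 99, 35, 73]
`b = a[1:4]` → b = [38, 99, 35]
`c = a` → c = [73, 38, 99, 35, 73] (same object as a)
`a[2] = 652` → a = [73, 38, 652, 35, 73] (same object as c); c = [73, 38, 652, 35, 73] (same object as a)
`b.append(920)` → b = [38, 99, 35, 920]
`print(a)` → prints [73, 38, 652, 35, 73]
`print(b)` → prints [38, 99, 35, 920]
`print(c)` → prints [73, 38, 652, 35, 73]

Answer:
[73, 38, 652, 35, 73]
[38, 99, 35, 920]
[73, 38, 652, 35, 73]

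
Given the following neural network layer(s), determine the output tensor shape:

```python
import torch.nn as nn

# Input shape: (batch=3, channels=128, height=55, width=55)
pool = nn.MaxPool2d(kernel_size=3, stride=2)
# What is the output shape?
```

Input: (3, 128, 55, 55) -> Output: (3, 128, 27, 27)

Answer: (3, 128, 27, 27)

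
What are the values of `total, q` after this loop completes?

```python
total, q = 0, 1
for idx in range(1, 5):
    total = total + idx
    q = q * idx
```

Sum and factorial of 1 to 4
`total, q` takes the values: (0, 1) → (1, 1) → (3, 1) → (3, 2) → (6, 2) → (6, 6) → (10, 6) → (10, 24)

Answer: 10, 24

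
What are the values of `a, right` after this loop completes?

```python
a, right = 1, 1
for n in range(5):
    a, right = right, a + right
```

Fibonacci: after 5 iterations
`a, right` takes the values: (1, 1) → (1, 2) → (2, 3) → (3, 5) → (5, 8) → (8, 13)

Answer: 8, 13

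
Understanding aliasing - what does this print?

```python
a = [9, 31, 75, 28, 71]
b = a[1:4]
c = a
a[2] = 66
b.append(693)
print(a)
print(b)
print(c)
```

Key concept: slice vs alias.
Step by step:
`a = [9, 31, 75, 28, 71]` → a = [9, 31, 75, 28, 71]
`b = a[1:4]` → b = [31, 75, 28]
`c = a` → c = [9, 31, 75, 28, 71] (same object as a)
`a[2] = 66` → a = [9, 31, 66, 28, 71] (same object as c); c = [9, 31, 66, 28, 71] (same object as a)
`b.append(693)` → b = [31, 75, 28, 693]
`print(a)` → prints [9, 31, 66, 28, 71]
`print(b)` → prints [31, 75, 28, 693]
`print(c)` → prints [9, 31, 66, 28, 71]

Answer:
[9, 31, 66, 28, 71]
[31, 75, 28, 693]
[9, 31, 66, 28, 71]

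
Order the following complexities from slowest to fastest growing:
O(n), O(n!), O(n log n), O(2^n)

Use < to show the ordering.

Ordered by growth rate: O(n) < O(n log n) < O(2^n) < O(n!)

Answer: O(n) < O(n log n) < O(2^n) < O(n!)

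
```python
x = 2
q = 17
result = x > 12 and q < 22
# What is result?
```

Trace:
`x = 2` → x = 2
`q = 17` → q = 17
`result = x > 12 and q < 22` → result = False
So result = False

Answer: False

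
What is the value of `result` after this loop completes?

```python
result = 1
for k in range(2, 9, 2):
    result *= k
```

Product of even numbers 2 to 8
`result` takes the values: 1 → 2 → 8 → 48 → 384

Answer: 384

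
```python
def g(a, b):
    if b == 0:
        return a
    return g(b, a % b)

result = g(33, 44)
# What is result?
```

g(33, 44) -> g(44, 33) -> g(33, 11) -> g(11, 0) -> 11

Answer: 11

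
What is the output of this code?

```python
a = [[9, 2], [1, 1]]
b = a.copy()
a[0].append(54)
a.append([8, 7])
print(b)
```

Key concept: shallow copy with nested lists.
Step by step:
`a = [[9, 2], [1, 1]]` → a = [[9, 2], [1, 1]]
`b = a.copy()` → b = [[9, 2], [1, 1]]
`a[0].append(54)` → a = [[9, 2, 54], [1, 1]]; b = [[9, 2, 54], [1, 1]]
`a.append([8, 7])` → a = [[9, 2, 54], [1, 1], [8, 7]]
`print(b)` → prints [[9, 2, 54], [1, 1]]

Answer: [[9, 2, 54], [1, 1]]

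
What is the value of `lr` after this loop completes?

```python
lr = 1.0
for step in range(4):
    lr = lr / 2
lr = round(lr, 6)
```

Halving LR 4 times: 1 / 2^4
`lr` takes the values: 1.0 → 0.5 → 0.25 → 0.125 → 0.0625

Answer: 0.0625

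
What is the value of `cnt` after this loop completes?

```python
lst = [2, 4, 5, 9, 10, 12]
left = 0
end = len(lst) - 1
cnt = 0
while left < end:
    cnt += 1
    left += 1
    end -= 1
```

Iterations until pointers meet (list length 6)
`cnt` takes the values: 0 → 1 → 2 → 3

Answer: 3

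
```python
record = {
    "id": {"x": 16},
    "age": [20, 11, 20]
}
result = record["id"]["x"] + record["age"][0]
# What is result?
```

Trace:
`record = { ...` → record = {'id': {'x': 16}, 'age': [20, 11, 20]}
`result = record["id"]["x"] + record["age"][0]` → result = 36
So result = 36

Answer: 36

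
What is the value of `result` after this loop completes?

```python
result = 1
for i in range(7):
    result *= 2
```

2^7 = 128
`result` takes the values: 1 → 2 → 4 → 8 → 16 → 32 → 64 → 128

Answer: 128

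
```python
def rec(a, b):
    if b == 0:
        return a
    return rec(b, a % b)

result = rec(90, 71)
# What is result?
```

rec(90, 71) -> rec(71, 19) -> rec(19, 14) -> rec(14, 5) -> rec(5, 4) -> rec(4, 1) -> rec(1, 0) -> 1

Answer: 1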